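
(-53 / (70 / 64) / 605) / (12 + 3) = -1696 / 317625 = -0.01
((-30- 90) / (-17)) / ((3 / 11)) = 440 / 17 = 25.88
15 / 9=5 / 3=1.67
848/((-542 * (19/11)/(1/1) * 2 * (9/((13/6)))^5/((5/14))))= -1082319095/8274842480016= -0.00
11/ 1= 11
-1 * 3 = -3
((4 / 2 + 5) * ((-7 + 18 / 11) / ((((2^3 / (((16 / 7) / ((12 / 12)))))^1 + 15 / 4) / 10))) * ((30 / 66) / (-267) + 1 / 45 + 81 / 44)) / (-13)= 270945346 / 36539217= 7.42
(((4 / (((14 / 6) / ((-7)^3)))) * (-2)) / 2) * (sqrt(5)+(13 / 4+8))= 588 * sqrt(5)+6615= 7929.81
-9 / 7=-1.29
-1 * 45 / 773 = -45 / 773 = -0.06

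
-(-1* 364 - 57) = 421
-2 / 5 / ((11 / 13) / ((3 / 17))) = -78 / 935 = -0.08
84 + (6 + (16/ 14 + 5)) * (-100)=-7912/ 7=-1130.29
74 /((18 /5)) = 185 /9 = 20.56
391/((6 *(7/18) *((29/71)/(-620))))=-51635460/203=-254361.87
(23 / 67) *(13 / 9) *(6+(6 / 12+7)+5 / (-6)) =11362 / 1809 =6.28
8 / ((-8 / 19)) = -19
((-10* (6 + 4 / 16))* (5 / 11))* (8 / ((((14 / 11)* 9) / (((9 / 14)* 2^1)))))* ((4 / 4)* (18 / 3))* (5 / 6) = -6250 / 49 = -127.55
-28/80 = -7/20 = -0.35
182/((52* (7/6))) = 3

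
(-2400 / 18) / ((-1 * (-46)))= -200 / 69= -2.90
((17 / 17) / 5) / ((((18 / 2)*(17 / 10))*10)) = 1 / 765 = 0.00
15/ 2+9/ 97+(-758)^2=574571.59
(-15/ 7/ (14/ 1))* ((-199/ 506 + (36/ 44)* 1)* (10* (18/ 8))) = -145125/ 99176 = -1.46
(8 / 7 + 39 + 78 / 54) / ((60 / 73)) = 50.60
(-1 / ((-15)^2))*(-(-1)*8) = -0.04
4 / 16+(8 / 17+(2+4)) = 6.72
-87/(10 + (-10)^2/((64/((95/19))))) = -464/95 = -4.88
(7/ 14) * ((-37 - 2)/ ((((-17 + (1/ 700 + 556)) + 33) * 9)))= -4550/ 1201203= -0.00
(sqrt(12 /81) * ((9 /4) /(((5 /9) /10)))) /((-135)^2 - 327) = 3 * sqrt(3) /5966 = 0.00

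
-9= -9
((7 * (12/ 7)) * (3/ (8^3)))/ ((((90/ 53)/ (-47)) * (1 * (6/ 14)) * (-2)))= 17437/ 7680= 2.27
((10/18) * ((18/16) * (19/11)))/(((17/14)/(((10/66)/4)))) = 3325/98736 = 0.03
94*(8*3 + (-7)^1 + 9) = 2444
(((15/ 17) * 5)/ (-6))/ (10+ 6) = -25/ 544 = -0.05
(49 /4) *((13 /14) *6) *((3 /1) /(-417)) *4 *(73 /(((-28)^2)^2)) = -2847 /12205312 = -0.00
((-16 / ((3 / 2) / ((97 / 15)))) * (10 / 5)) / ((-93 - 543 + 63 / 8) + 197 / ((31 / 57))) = 1539584 / 2967435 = 0.52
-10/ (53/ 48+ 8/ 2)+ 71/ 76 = -3817/ 3724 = -1.02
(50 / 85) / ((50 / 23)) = 23 / 85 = 0.27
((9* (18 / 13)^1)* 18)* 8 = 23328 / 13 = 1794.46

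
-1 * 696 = -696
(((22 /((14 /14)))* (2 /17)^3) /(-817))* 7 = -1232 /4013921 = -0.00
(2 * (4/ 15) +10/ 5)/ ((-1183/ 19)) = -722/ 17745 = -0.04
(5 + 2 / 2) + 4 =10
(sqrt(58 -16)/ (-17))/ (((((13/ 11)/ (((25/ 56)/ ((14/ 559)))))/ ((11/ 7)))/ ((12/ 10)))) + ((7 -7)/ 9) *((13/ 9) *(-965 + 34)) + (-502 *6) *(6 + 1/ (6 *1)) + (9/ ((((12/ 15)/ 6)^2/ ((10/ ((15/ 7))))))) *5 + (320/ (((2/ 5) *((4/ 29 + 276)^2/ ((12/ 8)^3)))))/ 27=-108400455159/ 16032016 -78045 *sqrt(42)/ 46648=-6772.34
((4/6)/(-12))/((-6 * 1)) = 1/108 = 0.01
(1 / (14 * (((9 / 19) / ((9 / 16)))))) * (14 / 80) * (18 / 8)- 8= -40789 / 5120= -7.97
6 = 6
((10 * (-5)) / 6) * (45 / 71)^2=-16875 / 5041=-3.35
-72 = -72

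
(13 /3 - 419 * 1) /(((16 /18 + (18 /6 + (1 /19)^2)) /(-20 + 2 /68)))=228696027 /107474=2127.92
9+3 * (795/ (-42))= -669/ 14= -47.79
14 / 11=1.27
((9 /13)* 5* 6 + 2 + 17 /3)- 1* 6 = 875 /39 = 22.44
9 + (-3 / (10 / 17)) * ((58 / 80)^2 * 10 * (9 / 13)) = -198819 / 20800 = -9.56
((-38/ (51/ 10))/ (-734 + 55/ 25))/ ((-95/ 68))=-80/ 10977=-0.01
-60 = -60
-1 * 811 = -811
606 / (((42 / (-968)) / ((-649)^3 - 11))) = 3817972526468.57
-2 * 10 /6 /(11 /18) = -60 /11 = -5.45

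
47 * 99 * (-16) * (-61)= 4541328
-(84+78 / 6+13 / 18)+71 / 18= -844 / 9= -93.78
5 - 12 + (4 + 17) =14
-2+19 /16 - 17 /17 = -29 /16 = -1.81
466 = 466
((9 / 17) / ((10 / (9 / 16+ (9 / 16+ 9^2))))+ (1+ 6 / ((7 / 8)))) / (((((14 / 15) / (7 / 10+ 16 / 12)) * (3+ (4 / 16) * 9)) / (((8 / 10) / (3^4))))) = 7087651 / 141693300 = 0.05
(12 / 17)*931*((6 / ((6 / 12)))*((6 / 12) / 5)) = 67032 / 85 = 788.61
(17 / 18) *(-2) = -17 / 9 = -1.89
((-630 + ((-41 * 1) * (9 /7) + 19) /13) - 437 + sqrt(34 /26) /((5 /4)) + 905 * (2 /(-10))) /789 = -113804 /71799 + 4 * sqrt(221) /51285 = -1.58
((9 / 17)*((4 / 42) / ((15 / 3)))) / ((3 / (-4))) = -8 / 595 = -0.01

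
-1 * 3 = -3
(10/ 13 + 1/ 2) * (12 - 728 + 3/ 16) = -908.53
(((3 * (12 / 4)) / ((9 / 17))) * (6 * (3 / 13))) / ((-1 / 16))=-4896 / 13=-376.62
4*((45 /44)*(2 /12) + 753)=66279 /22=3012.68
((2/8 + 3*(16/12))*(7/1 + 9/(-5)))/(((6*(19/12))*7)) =221/665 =0.33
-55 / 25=-11 / 5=-2.20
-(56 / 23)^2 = -3136 / 529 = -5.93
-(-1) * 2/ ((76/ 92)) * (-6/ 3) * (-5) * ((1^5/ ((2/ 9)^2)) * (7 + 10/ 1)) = 8334.47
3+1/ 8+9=97/ 8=12.12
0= 0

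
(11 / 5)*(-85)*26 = -4862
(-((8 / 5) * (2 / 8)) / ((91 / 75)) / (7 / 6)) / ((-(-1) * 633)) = -60 / 134407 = -0.00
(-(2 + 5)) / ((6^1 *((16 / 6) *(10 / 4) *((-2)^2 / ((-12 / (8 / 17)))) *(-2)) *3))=-119 / 640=-0.19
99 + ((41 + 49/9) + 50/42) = 9238/63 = 146.63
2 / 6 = 1 / 3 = 0.33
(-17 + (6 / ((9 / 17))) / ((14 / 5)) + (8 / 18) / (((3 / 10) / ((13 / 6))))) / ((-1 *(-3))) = -3.25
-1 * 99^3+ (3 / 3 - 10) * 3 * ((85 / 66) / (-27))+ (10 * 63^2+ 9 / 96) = -982721645 / 1056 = -930607.62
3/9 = 0.33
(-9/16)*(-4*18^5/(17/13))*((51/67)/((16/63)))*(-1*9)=-11751754833/134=-87699662.93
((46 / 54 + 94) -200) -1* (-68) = -1003 / 27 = -37.15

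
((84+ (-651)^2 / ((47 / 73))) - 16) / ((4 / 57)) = 9380947.52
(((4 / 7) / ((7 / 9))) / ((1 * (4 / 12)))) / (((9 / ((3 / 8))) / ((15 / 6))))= 45 / 196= 0.23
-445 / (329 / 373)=-165985 / 329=-504.51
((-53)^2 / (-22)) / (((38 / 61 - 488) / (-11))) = -171349 / 59460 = -2.88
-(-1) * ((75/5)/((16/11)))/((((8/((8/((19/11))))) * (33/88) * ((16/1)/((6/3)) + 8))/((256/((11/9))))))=3960/19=208.42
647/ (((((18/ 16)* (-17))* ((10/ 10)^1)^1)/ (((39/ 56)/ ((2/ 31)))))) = -260741/ 714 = -365.18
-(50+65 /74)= -3765 /74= -50.88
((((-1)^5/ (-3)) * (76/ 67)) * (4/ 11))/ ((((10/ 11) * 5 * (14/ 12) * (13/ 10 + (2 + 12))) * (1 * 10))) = 304/ 1793925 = 0.00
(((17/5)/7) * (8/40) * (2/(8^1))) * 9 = 153/700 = 0.22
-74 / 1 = -74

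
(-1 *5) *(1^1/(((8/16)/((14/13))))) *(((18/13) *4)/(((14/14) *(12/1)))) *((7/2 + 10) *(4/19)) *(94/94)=-45360/3211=-14.13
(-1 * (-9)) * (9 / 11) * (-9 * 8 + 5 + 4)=-5103 / 11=-463.91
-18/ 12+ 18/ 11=3/ 22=0.14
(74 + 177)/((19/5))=1255/19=66.05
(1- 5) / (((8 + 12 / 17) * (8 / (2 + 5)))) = -119 / 296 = -0.40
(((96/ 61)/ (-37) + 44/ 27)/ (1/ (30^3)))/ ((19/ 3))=290148000/ 42883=6766.04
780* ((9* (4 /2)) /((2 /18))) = 126360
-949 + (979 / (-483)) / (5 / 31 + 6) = -87578446 / 92253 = -949.33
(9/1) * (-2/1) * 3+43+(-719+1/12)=-8759/12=-729.92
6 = 6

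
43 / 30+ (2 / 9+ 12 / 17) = 2.36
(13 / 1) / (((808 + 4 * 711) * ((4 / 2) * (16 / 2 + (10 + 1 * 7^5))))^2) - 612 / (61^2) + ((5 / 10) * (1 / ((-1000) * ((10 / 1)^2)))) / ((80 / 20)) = -184848696889570001861 / 1123883617095456800000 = -0.16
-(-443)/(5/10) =886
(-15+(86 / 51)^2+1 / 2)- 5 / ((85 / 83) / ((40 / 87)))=-13.90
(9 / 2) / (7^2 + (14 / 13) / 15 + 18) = 1755 / 26158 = 0.07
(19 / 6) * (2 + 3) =95 / 6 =15.83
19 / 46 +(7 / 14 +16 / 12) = 155 / 69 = 2.25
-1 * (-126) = 126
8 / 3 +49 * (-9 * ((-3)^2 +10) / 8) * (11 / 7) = -39437 / 24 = -1643.21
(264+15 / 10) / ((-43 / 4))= -24.70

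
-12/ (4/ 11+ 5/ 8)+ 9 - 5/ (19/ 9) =-3034/ 551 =-5.51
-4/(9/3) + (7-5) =2/3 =0.67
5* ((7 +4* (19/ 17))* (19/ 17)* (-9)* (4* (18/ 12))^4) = -216075600/ 289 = -747666.44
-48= -48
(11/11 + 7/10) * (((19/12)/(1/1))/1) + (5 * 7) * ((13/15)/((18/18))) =1321/40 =33.02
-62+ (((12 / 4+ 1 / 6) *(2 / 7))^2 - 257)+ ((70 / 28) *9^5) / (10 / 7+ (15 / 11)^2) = 21900081571 / 491274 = 44578.14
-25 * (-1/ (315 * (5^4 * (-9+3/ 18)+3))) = -10/ 695247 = -0.00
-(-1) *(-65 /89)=-65 /89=-0.73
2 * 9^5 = 118098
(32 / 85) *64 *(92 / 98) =94208 / 4165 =22.62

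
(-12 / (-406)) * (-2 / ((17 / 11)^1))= -132 / 3451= -0.04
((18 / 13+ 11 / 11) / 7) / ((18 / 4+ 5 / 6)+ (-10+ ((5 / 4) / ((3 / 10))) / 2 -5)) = -372 / 8281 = -0.04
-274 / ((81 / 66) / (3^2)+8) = -6028 / 179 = -33.68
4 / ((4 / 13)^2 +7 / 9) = 6084 / 1327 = 4.58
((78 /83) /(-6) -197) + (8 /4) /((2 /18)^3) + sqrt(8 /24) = sqrt(3) /3 + 104650 /83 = 1261.42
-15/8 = -1.88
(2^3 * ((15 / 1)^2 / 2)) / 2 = 450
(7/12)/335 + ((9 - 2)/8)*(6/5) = 1057/1005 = 1.05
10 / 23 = 0.43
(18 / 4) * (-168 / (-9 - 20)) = 756 / 29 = 26.07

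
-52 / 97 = -0.54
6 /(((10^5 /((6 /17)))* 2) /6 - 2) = 27 /424991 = 0.00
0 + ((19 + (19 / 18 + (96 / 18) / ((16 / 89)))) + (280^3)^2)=8674025472000895 / 18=481890304000049.72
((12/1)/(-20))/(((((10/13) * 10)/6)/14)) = -819/125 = -6.55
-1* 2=-2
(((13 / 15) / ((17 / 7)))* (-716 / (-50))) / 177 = 32578 / 1128375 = 0.03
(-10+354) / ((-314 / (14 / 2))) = -1204 / 157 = -7.67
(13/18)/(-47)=-13/846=-0.02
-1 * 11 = -11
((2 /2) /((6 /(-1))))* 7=-7 /6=-1.17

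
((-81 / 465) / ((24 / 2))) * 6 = -27 / 310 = -0.09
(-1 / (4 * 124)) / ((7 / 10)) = -0.00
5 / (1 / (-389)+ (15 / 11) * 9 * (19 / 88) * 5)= 0.38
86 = 86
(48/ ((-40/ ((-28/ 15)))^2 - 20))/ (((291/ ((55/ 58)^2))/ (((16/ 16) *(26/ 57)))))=385385/ 2501640282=0.00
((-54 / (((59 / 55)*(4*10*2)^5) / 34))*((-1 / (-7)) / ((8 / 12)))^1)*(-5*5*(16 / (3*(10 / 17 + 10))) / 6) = 0.00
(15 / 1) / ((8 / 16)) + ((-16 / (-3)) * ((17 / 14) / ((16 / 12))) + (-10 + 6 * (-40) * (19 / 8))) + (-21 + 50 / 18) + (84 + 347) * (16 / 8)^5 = 833404 / 63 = 13228.63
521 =521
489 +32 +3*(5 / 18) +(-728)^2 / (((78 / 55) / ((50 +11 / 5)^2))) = 30548741863 / 30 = 1018291395.43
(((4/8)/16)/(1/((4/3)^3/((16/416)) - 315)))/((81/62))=-212071/34992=-6.06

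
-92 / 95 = -0.97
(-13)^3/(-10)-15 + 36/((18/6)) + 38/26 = 28361/130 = 218.16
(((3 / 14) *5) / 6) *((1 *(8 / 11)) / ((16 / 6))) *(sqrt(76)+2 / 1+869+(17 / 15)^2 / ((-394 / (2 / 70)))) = 15 *sqrt(19) / 154+2702494961 / 63709800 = 42.84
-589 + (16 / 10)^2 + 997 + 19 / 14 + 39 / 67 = 9673107 / 23450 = 412.50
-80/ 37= -2.16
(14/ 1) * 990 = 13860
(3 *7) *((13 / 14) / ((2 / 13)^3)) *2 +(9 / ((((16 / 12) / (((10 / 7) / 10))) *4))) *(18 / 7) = 2099355 / 196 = 10710.99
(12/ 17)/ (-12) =-0.06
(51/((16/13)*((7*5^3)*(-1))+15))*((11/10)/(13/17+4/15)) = -33813/660130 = -0.05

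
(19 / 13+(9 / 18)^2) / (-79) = -0.02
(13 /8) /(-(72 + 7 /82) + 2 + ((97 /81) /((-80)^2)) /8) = -0.02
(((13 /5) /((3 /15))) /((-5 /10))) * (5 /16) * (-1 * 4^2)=130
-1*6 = -6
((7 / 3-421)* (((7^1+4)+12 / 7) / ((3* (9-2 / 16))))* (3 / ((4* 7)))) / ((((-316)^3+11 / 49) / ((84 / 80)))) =391244 / 548890454015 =0.00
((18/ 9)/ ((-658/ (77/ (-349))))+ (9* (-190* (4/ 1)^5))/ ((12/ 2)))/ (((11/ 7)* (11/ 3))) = -100528081689/ 1984763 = -50649.92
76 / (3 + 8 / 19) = 1444 / 65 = 22.22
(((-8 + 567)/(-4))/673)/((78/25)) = -1075/16152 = -0.07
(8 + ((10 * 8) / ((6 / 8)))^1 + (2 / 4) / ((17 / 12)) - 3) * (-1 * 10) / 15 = -11426 / 153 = -74.68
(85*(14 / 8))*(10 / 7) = 212.50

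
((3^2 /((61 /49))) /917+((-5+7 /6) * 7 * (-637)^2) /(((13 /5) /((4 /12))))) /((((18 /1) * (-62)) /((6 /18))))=416.94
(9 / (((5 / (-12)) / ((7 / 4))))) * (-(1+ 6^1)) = 1323 / 5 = 264.60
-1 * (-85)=85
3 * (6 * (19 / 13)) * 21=7182 / 13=552.46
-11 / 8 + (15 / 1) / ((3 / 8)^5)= 2021.34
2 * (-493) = -986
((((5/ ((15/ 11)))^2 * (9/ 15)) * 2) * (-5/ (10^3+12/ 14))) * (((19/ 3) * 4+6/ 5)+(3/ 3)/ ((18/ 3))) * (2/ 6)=-75383/ 105090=-0.72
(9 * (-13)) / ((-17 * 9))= 13 / 17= 0.76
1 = 1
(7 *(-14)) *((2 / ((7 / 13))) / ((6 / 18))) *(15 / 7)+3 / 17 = -39777 / 17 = -2339.82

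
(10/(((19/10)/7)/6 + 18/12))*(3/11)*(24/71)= 0.60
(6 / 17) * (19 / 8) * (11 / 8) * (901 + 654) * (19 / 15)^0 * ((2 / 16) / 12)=324995 / 17408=18.67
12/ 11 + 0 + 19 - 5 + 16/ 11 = 16.55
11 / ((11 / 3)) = 3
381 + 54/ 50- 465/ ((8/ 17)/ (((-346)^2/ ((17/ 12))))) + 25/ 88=-183703360799/ 2200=-83501527.64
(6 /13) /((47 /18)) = 108 /611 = 0.18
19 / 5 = 3.80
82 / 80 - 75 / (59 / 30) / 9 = -7581 / 2360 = -3.21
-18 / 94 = -9 / 47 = -0.19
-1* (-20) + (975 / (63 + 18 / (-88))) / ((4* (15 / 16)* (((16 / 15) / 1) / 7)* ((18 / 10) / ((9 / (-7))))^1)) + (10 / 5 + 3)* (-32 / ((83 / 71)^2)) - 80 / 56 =-5237058475 / 44413383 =-117.92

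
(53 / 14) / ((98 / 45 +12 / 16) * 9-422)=-530 / 55391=-0.01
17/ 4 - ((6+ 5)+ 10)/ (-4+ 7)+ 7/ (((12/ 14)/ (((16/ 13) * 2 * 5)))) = 15251/ 156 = 97.76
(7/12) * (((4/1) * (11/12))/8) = 77/288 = 0.27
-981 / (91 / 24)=-23544 / 91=-258.73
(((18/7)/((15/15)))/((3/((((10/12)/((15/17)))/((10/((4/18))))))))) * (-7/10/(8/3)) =-0.00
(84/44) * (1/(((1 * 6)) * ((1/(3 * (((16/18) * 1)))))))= 28/33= 0.85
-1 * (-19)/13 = 19/13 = 1.46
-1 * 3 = -3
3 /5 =0.60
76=76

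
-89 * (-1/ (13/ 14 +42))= 1246/ 601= 2.07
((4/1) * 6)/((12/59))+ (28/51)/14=6020/51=118.04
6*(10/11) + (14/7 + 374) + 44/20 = 21101/55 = 383.65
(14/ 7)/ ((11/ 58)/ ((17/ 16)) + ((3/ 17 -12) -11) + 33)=986/ 5105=0.19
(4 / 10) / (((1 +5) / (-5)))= -1 / 3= -0.33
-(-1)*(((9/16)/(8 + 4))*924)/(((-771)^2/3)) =0.00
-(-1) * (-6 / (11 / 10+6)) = -60 / 71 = -0.85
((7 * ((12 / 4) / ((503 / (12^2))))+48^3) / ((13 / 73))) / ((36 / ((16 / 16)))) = 112806900 / 6539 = 17251.40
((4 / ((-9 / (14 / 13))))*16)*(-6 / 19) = 1792 / 741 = 2.42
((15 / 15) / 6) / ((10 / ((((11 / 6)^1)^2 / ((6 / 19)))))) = 2299 / 12960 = 0.18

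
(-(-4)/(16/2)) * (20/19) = 10/19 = 0.53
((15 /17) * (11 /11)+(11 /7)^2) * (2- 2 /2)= 2792 /833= 3.35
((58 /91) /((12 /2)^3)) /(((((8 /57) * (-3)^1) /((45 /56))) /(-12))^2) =7066575 /4566016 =1.55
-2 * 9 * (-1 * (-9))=-162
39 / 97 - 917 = -88910 / 97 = -916.60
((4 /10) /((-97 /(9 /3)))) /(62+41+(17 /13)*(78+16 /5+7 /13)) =-507 /8601766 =-0.00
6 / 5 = 1.20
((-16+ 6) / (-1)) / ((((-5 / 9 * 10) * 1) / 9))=-81 / 5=-16.20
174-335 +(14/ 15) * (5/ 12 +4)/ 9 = -160.54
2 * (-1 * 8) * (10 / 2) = -80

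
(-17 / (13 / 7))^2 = 14161 / 169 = 83.79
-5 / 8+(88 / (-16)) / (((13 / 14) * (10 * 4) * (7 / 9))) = -53 / 65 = -0.82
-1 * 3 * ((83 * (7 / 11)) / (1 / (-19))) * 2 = 66234 / 11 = 6021.27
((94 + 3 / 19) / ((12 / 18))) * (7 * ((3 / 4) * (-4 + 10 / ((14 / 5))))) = -48303 / 152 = -317.78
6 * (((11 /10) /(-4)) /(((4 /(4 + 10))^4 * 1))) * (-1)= 79233 /320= 247.60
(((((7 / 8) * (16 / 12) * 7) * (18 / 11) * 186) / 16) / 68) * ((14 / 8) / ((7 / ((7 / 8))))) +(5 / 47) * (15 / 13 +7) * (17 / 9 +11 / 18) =2.67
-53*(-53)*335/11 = 941015/11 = 85546.82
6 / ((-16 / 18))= -27 / 4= -6.75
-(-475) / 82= 5.79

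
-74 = -74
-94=-94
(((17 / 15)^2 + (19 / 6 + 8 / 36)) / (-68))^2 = 491401 / 104040000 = 0.00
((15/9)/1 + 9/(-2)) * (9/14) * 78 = -1989/14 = -142.07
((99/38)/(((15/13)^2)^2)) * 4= 628342/106875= 5.88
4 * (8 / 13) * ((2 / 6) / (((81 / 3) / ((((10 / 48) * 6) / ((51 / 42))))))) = 560 / 17901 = 0.03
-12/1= -12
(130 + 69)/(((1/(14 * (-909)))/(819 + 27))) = -2142473004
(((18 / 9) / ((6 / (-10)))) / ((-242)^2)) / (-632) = 5 / 55518672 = 0.00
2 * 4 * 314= 2512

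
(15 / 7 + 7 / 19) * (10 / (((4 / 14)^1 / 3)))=5010 / 19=263.68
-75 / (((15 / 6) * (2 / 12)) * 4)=-45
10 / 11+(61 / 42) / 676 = 284591 / 312312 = 0.91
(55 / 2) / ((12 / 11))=605 / 24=25.21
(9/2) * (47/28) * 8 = 423/7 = 60.43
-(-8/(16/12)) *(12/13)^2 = 864/169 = 5.11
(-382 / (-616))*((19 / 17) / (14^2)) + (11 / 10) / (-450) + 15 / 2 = 8660295421 / 1154538000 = 7.50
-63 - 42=-105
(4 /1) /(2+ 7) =4 /9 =0.44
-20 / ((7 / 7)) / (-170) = 2 / 17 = 0.12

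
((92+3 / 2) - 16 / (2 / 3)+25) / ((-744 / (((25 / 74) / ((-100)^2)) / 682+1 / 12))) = -105982863 / 10012851200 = -0.01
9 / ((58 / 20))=90 / 29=3.10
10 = 10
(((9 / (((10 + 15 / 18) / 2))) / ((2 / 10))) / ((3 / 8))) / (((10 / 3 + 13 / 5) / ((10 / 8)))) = 5400 / 1157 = 4.67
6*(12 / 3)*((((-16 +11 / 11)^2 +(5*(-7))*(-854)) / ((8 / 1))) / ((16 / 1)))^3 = 312557507.75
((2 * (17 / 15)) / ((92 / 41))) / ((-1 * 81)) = -697 / 55890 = -0.01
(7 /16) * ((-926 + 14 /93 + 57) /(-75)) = 565621 /111600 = 5.07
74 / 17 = 4.35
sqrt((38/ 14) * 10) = sqrt(1330)/ 7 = 5.21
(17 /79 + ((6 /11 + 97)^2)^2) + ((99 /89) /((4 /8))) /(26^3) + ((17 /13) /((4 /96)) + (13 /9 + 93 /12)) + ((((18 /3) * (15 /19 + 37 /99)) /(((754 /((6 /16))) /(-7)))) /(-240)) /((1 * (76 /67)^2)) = 93839895161893349654667637627 /1036475810760585761280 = 90537467.63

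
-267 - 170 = -437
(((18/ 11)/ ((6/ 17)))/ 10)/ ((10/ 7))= 357/ 1100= 0.32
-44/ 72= -11/ 18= -0.61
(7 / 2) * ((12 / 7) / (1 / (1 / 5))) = 6 / 5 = 1.20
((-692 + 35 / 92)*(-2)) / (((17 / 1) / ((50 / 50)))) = 63629 / 782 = 81.37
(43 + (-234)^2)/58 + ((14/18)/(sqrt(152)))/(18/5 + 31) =35 * sqrt(38)/118332 + 54799/58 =944.81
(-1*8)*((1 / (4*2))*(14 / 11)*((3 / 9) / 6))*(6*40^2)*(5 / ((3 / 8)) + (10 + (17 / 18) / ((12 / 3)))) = -4751600 / 297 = -15998.65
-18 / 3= -6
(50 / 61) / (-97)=-50 / 5917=-0.01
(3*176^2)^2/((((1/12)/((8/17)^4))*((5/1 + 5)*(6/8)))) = 282971772813312/417605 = 677606285.40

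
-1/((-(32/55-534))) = -55/29338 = -0.00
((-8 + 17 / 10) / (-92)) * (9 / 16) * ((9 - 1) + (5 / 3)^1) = 5481 / 14720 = 0.37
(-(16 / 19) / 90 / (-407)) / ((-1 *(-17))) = 8 / 5915745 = 0.00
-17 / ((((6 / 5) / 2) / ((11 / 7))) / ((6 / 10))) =-187 / 7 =-26.71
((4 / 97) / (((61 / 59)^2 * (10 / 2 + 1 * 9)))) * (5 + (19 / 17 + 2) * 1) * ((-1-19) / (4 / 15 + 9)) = -288226800 / 5970258917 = -0.05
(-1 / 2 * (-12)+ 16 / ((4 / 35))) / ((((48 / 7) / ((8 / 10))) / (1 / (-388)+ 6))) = 1189097 / 11640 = 102.16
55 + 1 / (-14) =769 / 14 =54.93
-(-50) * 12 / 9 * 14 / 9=2800 / 27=103.70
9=9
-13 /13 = -1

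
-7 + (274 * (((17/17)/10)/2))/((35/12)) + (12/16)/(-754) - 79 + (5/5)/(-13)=-42952773/527800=-81.38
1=1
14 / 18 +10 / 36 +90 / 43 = 2437 / 774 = 3.15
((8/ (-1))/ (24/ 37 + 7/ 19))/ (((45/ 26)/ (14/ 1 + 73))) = -326192/ 825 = -395.38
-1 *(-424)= 424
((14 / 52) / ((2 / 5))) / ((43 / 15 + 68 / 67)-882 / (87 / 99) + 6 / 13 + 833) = -1020075 / 252052552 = -0.00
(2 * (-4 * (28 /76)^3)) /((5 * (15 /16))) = -43904 /514425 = -0.09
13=13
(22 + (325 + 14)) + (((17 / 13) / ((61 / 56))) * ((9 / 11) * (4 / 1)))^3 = 279864796384835 / 663739429067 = 421.65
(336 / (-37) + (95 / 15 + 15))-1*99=-86.75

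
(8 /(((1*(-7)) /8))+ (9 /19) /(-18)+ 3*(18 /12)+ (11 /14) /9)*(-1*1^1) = 1567 /342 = 4.58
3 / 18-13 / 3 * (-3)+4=103 / 6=17.17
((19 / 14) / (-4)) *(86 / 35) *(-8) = 6.67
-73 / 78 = -0.94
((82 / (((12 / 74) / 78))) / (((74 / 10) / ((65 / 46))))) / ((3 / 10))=1732250 / 69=25105.07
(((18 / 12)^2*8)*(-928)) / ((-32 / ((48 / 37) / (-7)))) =-25056 / 259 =-96.74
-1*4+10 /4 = -3 /2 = -1.50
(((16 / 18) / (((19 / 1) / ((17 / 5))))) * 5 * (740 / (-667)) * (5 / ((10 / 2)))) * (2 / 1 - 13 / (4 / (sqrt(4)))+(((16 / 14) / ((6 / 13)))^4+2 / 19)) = -12346670235920 / 421456468923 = -29.30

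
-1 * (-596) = 596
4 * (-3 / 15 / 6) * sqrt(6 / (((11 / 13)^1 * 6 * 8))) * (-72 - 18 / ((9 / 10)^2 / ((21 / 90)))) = 1042 * sqrt(286) / 4455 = 3.96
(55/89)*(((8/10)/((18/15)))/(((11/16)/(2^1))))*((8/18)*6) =2560/801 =3.20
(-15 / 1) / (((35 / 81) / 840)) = -29160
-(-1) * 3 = 3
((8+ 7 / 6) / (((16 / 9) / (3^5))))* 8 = 40095 / 4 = 10023.75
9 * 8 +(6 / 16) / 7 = 4035 / 56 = 72.05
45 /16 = 2.81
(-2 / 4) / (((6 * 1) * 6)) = -1 / 72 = -0.01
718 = 718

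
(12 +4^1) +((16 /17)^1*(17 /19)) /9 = 2752 /171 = 16.09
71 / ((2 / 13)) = 461.50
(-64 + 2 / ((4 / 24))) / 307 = -52 / 307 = -0.17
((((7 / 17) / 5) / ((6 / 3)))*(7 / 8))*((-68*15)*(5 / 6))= -245 / 8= -30.62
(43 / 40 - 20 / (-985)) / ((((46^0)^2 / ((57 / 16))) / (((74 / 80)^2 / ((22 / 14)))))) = 4714519761 / 2219008000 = 2.12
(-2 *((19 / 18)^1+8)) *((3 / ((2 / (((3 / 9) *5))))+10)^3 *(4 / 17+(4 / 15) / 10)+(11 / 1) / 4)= -4276142 / 459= -9316.21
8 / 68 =2 / 17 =0.12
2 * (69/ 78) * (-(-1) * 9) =207/ 13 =15.92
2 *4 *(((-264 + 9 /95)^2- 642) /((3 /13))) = 2392138.25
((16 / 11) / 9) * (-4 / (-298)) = 32 / 14751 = 0.00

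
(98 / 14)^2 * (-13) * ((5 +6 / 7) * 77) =-287287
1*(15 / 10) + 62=127 / 2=63.50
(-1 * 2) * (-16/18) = 16/9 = 1.78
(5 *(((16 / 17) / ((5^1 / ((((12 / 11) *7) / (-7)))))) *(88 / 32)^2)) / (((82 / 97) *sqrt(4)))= -3201 / 697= -4.59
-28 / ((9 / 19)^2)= -124.79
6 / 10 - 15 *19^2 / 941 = -24252 / 4705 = -5.15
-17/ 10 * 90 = -153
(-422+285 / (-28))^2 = 146434201 / 784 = 186778.32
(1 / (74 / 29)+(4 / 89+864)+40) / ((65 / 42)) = 125089041 / 214045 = 584.41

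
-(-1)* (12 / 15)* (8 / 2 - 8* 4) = -112 / 5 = -22.40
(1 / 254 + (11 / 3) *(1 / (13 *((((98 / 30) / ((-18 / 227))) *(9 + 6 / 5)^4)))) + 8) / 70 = 220973822723963 / 1932570033701580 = 0.11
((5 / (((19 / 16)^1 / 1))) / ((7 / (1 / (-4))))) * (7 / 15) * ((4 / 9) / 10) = -8 / 2565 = -0.00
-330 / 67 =-4.93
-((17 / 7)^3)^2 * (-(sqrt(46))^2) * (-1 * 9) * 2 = -19985907132 / 117649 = -169877.41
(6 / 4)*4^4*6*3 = 6912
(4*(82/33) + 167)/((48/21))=40873/528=77.41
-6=-6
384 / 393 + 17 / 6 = 2995 / 786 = 3.81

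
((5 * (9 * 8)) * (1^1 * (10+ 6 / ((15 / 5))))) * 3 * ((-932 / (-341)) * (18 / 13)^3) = 70443095040 / 749177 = 94027.31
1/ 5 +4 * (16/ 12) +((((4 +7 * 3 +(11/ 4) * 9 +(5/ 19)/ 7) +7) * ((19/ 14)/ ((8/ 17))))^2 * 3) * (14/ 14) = 11870538558773/ 147517440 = 80468.71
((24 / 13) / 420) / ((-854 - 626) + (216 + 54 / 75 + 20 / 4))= -10 / 2862587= -0.00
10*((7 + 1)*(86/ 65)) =1376/ 13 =105.85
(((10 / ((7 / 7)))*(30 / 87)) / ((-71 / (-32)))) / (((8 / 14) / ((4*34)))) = 761600 / 2059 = 369.89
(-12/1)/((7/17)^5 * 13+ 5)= -4259571/1829444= -2.33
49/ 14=7/ 2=3.50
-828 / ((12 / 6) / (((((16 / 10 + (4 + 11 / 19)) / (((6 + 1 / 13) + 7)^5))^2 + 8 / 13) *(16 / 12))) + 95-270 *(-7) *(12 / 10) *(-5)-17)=0.07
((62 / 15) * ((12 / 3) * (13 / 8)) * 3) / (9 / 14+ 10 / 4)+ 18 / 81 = 25609 / 990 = 25.87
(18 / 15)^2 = 1.44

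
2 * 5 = 10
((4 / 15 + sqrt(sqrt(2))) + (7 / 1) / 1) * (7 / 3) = 7 * 2^(1 / 4) / 3 + 763 / 45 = 19.73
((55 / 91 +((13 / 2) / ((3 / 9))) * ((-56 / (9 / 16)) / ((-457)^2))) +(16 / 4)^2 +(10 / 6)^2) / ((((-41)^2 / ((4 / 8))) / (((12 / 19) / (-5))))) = -6627358148 / 9105134508015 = -0.00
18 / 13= 1.38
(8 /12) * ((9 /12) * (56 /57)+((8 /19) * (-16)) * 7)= -588 /19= -30.95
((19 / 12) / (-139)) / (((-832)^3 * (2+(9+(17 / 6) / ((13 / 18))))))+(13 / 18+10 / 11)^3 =20128931784800978123 / 4636697164718800896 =4.34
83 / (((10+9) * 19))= 83 / 361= 0.23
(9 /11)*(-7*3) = -17.18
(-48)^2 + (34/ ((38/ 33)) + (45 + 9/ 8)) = 361707/ 152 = 2379.65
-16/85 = -0.19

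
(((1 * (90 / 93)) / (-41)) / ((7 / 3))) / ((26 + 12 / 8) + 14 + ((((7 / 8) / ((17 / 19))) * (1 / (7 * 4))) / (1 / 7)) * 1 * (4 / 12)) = -146880 / 603759317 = -0.00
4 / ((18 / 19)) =38 / 9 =4.22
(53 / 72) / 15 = 53 / 1080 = 0.05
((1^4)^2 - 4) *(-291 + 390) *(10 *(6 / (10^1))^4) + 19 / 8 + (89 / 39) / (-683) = -10189727069 / 26637000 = -382.54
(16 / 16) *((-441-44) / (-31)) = 485 / 31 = 15.65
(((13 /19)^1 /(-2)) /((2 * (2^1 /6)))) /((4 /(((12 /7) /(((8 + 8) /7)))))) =-117 /1216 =-0.10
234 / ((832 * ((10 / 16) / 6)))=27 / 10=2.70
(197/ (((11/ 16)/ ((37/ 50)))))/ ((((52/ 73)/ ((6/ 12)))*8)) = 532097/ 28600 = 18.60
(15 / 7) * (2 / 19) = 30 / 133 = 0.23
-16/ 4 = -4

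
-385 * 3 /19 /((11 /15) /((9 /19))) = -14175 /361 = -39.27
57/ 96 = 19/ 32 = 0.59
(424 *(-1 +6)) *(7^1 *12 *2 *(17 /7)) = 864960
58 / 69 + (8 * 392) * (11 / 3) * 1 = 793466 / 69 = 11499.51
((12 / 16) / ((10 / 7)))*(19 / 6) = 133 / 80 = 1.66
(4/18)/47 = 2/423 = 0.00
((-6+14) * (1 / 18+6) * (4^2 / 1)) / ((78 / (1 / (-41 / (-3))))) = 3488 / 4797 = 0.73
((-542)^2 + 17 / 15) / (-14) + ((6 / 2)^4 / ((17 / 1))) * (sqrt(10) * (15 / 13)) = -4406477 / 210 + 1215 * sqrt(10) / 221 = -20965.84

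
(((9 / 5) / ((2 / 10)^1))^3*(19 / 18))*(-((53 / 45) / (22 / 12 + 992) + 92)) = -70794.91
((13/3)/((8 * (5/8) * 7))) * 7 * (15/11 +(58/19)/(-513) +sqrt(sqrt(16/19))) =26 * 19^(3/4)/285 +1892371/1608255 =2.01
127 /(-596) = -127 /596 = -0.21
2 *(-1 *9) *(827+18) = -15210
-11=-11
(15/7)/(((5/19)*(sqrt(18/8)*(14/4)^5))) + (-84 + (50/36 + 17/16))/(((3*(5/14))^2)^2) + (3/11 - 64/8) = -41038406077202/589642081875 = -69.60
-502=-502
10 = 10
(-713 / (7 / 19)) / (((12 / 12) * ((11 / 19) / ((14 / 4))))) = -257393 / 22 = -11699.68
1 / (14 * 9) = 1 / 126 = 0.01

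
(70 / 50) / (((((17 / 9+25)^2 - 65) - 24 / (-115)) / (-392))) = -0.83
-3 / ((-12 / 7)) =1.75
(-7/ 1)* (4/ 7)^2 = -16/ 7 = -2.29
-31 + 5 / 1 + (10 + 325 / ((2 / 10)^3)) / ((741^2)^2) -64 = -1004966480365 / 11166294243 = -90.00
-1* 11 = -11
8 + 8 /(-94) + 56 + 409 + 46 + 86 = 28431 /47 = 604.91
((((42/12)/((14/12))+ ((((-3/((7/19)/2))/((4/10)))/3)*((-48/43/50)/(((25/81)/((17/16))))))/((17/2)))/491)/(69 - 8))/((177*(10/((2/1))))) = 39164/332437380625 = 0.00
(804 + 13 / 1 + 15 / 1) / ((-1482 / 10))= -320 / 57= -5.61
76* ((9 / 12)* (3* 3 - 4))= 285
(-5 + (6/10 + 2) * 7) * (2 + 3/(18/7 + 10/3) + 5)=99.11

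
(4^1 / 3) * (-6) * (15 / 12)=-10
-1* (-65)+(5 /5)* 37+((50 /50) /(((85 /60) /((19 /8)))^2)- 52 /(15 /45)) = -59175 /1156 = -51.19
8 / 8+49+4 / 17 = 854 / 17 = 50.24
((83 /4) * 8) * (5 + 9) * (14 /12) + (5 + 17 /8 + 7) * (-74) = 19993 /12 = 1666.08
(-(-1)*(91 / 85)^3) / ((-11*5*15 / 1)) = -753571 / 506653125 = -0.00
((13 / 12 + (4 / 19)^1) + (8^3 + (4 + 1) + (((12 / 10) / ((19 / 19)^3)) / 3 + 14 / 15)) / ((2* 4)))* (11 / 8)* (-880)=-6077225 / 76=-79963.49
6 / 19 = 0.32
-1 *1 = -1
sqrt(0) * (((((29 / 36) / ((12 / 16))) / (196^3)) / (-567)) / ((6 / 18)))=0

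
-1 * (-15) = 15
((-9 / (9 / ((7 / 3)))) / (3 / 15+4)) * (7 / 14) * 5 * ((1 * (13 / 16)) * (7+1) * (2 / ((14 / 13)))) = -4225 / 252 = -16.77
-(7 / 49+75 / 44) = -569 / 308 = -1.85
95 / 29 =3.28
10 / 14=5 / 7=0.71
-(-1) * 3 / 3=1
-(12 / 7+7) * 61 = -3721 / 7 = -531.57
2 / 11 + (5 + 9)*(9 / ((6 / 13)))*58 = 174176 / 11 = 15834.18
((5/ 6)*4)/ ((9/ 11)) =110/ 27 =4.07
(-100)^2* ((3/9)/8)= 416.67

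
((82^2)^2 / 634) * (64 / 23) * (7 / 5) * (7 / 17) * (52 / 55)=3686419982336 / 34085425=108152.38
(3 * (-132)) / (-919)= 396 / 919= 0.43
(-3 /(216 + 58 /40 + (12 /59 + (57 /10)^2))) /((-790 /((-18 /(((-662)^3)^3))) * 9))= 885 /711754214609140844124298197044992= 0.00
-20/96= -5/24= -0.21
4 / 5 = 0.80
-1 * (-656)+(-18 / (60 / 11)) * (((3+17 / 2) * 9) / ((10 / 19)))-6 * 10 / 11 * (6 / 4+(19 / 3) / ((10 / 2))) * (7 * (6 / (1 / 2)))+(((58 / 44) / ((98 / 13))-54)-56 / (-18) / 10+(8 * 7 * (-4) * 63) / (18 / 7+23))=-324053664271 / 173665800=-1865.96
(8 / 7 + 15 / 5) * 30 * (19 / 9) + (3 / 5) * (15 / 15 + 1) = 27676 / 105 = 263.58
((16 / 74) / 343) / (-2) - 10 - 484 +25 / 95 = -119054347 / 241129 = -493.74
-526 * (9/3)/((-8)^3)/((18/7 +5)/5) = 27615/13568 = 2.04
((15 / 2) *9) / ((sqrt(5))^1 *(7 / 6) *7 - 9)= 21870 / 9089+19845 *sqrt(5) / 9089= 7.29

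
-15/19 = -0.79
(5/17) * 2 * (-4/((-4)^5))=5/2176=0.00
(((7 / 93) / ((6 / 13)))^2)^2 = 0.00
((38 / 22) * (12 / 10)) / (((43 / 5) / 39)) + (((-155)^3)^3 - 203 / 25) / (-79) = 610641664160028475673744 / 934175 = 653669456108361362.35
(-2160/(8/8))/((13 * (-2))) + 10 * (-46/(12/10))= -11710/39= -300.26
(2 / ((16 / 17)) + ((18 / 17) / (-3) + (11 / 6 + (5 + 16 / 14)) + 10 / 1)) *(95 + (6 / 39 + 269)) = 44500389 / 6188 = 7191.40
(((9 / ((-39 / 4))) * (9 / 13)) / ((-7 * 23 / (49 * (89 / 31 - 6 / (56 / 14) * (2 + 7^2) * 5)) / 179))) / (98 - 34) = -796280247 / 3855904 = -206.51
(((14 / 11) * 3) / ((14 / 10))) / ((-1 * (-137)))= 30 / 1507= 0.02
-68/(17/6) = -24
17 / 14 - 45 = -613 / 14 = -43.79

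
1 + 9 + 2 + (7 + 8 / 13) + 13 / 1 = 424 / 13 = 32.62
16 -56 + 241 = 201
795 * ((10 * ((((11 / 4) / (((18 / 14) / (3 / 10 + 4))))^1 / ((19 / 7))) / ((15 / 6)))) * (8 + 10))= 3685143 / 19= 193954.89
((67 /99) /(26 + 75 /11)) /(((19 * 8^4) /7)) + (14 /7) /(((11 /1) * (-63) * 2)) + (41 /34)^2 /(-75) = -2930068938551 /140666874163200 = -0.02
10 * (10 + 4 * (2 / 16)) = 105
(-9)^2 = 81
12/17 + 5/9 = 193/153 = 1.26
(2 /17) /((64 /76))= 19 /136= 0.14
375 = 375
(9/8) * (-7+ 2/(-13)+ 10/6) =-321/52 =-6.17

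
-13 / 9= -1.44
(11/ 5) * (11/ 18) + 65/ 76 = 7523/ 3420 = 2.20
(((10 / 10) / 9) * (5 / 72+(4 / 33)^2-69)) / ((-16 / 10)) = 3001975 / 627264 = 4.79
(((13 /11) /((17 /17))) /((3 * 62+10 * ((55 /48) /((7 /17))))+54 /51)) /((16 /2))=4641 /6750865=0.00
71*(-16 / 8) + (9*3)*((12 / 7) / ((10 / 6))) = -3998 / 35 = -114.23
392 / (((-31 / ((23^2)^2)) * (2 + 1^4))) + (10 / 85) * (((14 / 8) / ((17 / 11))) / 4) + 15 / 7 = -1775343848281 / 1505112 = -1179542.68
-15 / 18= -0.83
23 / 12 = 1.92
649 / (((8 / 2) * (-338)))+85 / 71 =68841 / 95992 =0.72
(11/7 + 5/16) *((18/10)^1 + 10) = 12449/560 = 22.23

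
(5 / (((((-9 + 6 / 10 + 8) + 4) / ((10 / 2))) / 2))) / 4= 125 / 36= 3.47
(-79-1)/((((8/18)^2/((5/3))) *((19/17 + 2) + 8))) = -425/7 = -60.71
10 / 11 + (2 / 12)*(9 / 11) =23 / 22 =1.05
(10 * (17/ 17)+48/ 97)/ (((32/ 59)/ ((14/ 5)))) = 54.18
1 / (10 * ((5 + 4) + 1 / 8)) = 4 / 365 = 0.01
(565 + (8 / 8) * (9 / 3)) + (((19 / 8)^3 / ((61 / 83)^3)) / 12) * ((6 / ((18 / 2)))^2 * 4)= 449487405881 / 784446336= 573.00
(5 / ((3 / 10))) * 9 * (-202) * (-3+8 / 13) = 939300 / 13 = 72253.85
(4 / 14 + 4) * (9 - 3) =25.71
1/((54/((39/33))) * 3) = 13/1782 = 0.01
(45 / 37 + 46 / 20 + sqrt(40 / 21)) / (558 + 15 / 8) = 16 * sqrt(210) / 94059 + 5204 / 828615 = 0.01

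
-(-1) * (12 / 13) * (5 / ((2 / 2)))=60 / 13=4.62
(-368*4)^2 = 2166784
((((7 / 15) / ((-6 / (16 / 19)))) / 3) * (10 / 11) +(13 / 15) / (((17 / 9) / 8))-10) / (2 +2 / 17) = -1522727 / 507870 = -3.00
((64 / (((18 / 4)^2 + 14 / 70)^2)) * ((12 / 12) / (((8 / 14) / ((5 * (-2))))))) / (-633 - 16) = 448000 / 108565369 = 0.00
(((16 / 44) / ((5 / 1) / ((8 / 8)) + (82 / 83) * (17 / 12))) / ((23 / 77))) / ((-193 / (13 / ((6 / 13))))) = -392756 / 14147093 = -0.03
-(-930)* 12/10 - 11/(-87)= 97103/87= 1116.13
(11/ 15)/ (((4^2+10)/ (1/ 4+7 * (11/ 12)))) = 22/ 117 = 0.19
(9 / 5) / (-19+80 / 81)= -729 / 7295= -0.10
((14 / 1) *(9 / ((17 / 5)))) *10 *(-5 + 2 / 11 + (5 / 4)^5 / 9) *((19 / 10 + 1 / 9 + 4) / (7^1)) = -1228267465 / 861696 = -1425.41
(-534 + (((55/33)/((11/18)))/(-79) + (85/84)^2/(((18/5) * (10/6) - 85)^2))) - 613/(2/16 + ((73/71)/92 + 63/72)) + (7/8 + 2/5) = -3644148066128519/3199471616880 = -1138.98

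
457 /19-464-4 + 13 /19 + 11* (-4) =-9258 /19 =-487.26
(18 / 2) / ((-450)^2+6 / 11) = 33 / 742502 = 0.00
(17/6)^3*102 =83521/36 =2320.03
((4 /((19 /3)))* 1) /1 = 12 /19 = 0.63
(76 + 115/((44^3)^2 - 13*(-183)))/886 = 110296006795/1285819236842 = 0.09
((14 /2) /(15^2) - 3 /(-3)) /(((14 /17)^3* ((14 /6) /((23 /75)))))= 3276971 /13505625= 0.24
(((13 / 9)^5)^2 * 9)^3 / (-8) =-5632002.35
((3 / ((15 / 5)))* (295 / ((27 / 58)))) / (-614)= -8555 / 8289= -1.03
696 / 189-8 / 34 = 3692 / 1071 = 3.45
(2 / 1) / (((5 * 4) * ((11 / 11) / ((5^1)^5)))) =312.50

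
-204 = -204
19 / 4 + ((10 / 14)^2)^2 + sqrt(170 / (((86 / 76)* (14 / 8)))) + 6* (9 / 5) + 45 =4* sqrt(486115) / 301 + 2920111 / 48020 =70.08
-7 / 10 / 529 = -7 / 5290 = -0.00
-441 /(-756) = 7 /12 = 0.58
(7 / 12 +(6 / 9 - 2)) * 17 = -51 / 4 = -12.75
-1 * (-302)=302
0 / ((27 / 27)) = 0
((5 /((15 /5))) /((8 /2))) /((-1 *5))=-1 /12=-0.08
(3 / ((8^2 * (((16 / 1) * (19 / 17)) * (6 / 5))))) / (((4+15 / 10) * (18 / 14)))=595 / 1926144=0.00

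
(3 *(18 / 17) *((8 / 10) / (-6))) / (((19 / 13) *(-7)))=468 / 11305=0.04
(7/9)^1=7/9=0.78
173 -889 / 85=162.54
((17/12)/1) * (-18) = -51/2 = -25.50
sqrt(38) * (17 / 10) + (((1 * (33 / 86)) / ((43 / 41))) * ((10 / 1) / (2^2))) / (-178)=10.47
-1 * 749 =-749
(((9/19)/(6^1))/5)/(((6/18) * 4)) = 0.01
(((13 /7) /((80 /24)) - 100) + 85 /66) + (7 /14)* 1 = -225583 /2310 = -97.65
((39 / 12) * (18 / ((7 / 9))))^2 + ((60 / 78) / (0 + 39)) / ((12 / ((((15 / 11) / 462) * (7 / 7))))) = 5657.19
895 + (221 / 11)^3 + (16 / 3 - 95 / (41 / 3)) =1473903169 / 163713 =9002.97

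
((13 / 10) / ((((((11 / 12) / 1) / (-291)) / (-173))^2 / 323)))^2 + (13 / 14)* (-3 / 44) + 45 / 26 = 427409813886770293778405719032627 / 266466200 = 1603992603515081063858777.00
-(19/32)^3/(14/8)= -6859/57344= -0.12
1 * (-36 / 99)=-4 / 11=-0.36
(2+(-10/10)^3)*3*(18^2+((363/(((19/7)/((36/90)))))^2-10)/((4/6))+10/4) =249308241/18050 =13812.09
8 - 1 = 7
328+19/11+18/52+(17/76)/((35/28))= 8972957/27170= 330.25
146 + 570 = 716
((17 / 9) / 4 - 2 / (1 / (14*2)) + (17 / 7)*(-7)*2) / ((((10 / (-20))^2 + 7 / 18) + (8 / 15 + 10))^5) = -16916882400000 / 32889733386571051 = -0.00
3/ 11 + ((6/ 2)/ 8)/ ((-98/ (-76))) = 1215/ 2156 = 0.56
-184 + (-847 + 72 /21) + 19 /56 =-57525 /56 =-1027.23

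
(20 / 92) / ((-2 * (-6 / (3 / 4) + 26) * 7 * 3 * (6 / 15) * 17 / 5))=-125 / 591192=-0.00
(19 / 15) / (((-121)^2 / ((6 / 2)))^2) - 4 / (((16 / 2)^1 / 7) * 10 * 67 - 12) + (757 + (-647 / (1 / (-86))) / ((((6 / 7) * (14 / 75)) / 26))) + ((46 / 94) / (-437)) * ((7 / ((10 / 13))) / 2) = 45662552714827924469787 / 5049725041736540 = 9042581.99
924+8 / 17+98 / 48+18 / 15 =1892533 / 2040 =927.71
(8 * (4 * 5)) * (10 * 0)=0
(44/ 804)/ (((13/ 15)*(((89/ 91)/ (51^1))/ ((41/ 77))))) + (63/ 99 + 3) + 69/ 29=14778142/ 1902197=7.77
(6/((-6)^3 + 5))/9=-2/633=-0.00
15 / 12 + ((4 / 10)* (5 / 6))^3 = 139 / 108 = 1.29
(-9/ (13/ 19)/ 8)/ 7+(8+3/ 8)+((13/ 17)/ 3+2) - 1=174409/ 18564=9.40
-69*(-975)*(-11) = -740025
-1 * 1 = -1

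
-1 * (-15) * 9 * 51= 6885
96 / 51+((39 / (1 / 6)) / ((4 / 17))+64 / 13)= 442577 / 442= 1001.31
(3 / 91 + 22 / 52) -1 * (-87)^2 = -1377475 / 182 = -7568.54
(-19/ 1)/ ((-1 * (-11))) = -19/ 11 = -1.73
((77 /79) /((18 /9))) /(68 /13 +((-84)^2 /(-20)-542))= -5005 /9135876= -0.00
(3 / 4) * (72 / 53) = 54 / 53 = 1.02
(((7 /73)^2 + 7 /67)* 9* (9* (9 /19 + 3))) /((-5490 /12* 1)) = -144648504 /2069064185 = -0.07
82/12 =41/6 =6.83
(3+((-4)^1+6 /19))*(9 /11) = -117 /209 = -0.56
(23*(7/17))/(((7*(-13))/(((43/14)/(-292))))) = 989/903448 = 0.00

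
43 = 43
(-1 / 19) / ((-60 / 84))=7 / 95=0.07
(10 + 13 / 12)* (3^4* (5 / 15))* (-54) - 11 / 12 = -193925 / 12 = -16160.42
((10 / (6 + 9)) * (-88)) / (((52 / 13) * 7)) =-44 / 21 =-2.10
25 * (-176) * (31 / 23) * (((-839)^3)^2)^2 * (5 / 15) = -16594260378299283876850919404658046664400 / 69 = -240496527221728751838419100000000000000.00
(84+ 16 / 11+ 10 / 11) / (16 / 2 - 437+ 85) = -475 / 1892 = -0.25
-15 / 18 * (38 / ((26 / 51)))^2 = -1564935 / 338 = -4629.99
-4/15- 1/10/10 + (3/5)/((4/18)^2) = 1781/150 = 11.87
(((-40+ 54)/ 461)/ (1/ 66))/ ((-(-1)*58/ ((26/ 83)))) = 12012/ 1109627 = 0.01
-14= -14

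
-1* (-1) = 1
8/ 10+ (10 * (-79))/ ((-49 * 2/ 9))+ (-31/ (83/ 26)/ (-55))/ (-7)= 16401881/ 223685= 73.33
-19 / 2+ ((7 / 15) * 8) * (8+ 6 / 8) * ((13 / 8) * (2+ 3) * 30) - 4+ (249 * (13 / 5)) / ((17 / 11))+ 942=791342 / 85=9309.91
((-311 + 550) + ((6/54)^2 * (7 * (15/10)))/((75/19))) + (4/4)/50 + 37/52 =25247189/105300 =239.76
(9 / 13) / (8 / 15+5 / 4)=0.39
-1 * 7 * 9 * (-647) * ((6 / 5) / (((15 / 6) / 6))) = 2934792 / 25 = 117391.68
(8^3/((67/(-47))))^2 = 579076096/4489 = 128998.91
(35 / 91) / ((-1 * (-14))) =0.03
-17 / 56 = -0.30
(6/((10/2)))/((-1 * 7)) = -0.17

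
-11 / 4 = -2.75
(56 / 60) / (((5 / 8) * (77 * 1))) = 16 / 825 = 0.02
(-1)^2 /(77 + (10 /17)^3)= 4913 /379301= 0.01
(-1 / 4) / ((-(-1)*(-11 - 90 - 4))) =1 / 420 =0.00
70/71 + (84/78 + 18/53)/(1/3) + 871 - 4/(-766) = 16417226999/18735977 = 876.24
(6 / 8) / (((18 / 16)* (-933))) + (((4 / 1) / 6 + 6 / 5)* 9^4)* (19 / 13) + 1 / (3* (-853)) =2777872562213 / 155190555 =17899.75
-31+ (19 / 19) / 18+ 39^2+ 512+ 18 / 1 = 36361 / 18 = 2020.06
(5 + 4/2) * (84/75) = 196/25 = 7.84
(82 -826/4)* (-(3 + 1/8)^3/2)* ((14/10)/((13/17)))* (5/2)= 462984375/53248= 8694.87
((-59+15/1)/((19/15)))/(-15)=44/19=2.32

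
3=3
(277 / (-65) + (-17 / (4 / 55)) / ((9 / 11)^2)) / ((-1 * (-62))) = -7443523 / 1305720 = -5.70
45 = 45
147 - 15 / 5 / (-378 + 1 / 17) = 944526 / 6425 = 147.01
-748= -748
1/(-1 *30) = -1/30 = -0.03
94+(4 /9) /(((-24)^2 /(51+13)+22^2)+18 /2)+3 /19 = 4041389 /42921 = 94.16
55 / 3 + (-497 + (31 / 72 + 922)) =31951 / 72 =443.76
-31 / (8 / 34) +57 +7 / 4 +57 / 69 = -1660 / 23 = -72.17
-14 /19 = -0.74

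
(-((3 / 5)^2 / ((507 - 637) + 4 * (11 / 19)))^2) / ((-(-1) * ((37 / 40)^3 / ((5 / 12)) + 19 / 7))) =-6549984 / 3801595213097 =-0.00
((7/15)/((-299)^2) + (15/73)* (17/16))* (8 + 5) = 341967001/120485040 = 2.84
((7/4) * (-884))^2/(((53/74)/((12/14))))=2864109.96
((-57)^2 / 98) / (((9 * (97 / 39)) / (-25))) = -351975 / 9506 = -37.03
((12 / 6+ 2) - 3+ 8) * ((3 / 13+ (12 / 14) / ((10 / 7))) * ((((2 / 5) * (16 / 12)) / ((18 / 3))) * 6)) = 1296 / 325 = 3.99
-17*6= -102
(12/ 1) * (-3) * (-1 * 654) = 23544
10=10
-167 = -167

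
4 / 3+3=4.33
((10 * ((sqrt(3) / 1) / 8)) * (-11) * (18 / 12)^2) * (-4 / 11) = 45 * sqrt(3) / 4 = 19.49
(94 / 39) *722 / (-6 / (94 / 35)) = -3189796 / 4095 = -778.95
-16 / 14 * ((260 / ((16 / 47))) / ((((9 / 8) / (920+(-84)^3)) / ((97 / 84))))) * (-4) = -2805860986240 / 1323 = -2120832189.15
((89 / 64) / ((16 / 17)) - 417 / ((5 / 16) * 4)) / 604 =-1700467 / 3092480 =-0.55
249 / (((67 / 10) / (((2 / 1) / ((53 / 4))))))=19920 / 3551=5.61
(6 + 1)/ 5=7/ 5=1.40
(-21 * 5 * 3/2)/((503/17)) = -5355/1006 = -5.32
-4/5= -0.80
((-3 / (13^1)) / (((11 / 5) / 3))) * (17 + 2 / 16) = -6165 / 1144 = -5.39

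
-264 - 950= -1214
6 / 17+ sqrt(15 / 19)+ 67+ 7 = sqrt(285) / 19+ 1264 / 17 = 75.24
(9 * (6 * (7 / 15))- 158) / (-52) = 166 / 65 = 2.55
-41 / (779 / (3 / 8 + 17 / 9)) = -0.12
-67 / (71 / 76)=-5092 / 71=-71.72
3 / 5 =0.60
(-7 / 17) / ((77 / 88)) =-8 / 17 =-0.47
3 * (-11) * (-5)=165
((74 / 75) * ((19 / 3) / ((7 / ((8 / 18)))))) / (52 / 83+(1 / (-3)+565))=233396 / 332540775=0.00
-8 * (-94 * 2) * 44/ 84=16544/ 21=787.81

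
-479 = -479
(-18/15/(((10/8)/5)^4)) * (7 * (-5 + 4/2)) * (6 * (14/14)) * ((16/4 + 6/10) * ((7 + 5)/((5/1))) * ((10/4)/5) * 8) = 213663744/125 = 1709309.95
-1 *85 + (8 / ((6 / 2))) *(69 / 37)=-2961 / 37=-80.03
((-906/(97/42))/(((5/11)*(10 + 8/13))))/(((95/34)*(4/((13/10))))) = -100213113/10597250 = -9.46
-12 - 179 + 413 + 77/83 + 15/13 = 241784/1079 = 224.08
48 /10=24 /5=4.80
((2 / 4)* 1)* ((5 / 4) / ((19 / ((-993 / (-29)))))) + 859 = 3791437 / 4408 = 860.13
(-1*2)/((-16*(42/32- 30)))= -2/459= -0.00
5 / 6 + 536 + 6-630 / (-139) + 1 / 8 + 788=4455197 / 3336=1335.49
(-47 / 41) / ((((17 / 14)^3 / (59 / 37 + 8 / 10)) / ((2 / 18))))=-57132824 / 335385945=-0.17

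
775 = 775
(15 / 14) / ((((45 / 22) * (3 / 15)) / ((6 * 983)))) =15447.14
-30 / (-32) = 15 / 16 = 0.94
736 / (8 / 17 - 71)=-12512 / 1199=-10.44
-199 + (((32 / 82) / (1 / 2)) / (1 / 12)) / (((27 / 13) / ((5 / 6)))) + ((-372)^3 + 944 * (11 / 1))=-56975805781 / 1107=-51468659.24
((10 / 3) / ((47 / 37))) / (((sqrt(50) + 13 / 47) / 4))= -19240 / 330843 + 347800*sqrt(2) / 330843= 1.43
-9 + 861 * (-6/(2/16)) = -41337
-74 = -74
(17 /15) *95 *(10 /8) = 1615 /12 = 134.58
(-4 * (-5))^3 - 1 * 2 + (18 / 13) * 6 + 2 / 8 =416341 / 52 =8006.56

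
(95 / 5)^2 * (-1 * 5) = -1805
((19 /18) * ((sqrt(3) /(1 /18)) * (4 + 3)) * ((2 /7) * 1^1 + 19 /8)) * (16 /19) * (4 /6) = 596 * sqrt(3) /3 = 344.10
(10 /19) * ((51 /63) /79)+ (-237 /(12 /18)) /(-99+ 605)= -22239391 /31899252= -0.70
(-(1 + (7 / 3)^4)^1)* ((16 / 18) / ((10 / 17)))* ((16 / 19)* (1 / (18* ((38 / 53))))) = -35780512 / 11842605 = -3.02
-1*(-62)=62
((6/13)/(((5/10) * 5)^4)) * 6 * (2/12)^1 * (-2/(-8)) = 24/8125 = 0.00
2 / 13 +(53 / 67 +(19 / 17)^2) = 552278 / 251719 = 2.19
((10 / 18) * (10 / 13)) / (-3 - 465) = -25 / 27378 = -0.00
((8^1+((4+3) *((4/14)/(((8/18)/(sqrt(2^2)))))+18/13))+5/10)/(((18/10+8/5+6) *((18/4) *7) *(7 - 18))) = -2455/423423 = -0.01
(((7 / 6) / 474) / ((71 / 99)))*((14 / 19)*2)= 539 / 106571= 0.01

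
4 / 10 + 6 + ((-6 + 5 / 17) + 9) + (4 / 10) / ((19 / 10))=15996 / 1615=9.90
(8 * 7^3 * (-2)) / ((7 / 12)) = -9408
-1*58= -58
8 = 8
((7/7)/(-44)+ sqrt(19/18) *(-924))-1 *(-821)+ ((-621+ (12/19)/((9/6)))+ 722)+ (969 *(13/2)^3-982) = 444838983/1672-154 *sqrt(38) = 265102.70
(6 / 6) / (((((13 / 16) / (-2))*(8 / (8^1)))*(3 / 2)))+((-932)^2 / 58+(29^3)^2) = 594838295.63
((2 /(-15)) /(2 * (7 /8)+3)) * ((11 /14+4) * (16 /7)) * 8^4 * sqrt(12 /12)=-17563648 /13965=-1257.69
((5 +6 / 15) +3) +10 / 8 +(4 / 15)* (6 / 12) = 587 / 60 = 9.78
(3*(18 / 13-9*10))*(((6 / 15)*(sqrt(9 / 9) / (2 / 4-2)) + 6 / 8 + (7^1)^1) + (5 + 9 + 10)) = -544032 / 65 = -8369.72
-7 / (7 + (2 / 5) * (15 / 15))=-0.95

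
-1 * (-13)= 13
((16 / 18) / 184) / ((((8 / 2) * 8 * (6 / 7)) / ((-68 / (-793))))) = 119 / 7879248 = 0.00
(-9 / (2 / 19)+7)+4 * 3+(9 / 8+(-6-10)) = -651 / 8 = -81.38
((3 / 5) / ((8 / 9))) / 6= 9 / 80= 0.11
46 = 46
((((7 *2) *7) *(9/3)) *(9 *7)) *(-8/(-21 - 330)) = 422.15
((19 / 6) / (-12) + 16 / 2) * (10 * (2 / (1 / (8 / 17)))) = 11140 / 153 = 72.81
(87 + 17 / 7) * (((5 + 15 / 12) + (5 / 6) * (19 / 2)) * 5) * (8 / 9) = 1064200 / 189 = 5630.69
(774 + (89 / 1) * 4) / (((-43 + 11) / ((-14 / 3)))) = 3955 / 24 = 164.79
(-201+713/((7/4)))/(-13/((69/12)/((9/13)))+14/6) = 99705/371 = 268.75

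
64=64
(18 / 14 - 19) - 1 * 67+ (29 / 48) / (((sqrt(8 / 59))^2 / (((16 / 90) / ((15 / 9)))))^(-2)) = -32647103 / 389872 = -83.74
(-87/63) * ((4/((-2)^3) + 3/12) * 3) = 29/28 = 1.04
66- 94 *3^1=-216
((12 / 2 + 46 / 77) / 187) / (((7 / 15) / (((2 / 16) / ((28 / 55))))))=9525 / 513128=0.02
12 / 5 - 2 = 2 / 5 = 0.40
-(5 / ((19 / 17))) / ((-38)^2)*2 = -85 / 13718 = -0.01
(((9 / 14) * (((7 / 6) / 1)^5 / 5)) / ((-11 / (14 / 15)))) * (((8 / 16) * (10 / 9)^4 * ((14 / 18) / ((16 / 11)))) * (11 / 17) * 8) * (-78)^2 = -5467737275 / 18068994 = -302.60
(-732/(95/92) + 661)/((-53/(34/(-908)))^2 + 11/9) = -11831949/495028068625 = -0.00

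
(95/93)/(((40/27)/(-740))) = -510.24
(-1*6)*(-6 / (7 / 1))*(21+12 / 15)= 3924 / 35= 112.11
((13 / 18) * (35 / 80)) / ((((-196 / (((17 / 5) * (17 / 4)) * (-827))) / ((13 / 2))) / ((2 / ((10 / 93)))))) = 1252136717 / 537600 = 2329.12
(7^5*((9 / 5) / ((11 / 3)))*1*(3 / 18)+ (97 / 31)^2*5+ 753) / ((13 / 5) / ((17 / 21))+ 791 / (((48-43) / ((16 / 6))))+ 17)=11737054473 / 2383337660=4.92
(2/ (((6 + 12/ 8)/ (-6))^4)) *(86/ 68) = 11008/ 10625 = 1.04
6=6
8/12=2/3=0.67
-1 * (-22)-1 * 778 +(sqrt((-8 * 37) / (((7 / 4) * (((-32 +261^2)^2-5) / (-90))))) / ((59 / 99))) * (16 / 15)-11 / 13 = -9839 / 13 +6336 * sqrt(1500941232805) / 2393392776635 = -756.84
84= 84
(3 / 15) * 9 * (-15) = -27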